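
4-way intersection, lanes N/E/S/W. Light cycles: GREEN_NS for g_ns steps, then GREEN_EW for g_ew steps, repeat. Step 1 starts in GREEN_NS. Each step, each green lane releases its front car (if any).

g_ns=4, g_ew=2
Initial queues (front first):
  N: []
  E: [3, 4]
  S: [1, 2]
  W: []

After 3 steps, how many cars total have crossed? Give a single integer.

Step 1 [NS]: N:empty,E:wait,S:car1-GO,W:wait | queues: N=0 E=2 S=1 W=0
Step 2 [NS]: N:empty,E:wait,S:car2-GO,W:wait | queues: N=0 E=2 S=0 W=0
Step 3 [NS]: N:empty,E:wait,S:empty,W:wait | queues: N=0 E=2 S=0 W=0
Cars crossed by step 3: 2

Answer: 2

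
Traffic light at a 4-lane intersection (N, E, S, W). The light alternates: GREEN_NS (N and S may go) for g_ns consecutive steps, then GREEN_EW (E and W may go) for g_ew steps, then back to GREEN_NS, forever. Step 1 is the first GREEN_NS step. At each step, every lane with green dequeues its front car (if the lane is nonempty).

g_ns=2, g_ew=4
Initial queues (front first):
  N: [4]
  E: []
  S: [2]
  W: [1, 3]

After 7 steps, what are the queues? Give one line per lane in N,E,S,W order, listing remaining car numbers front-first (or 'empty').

Step 1 [NS]: N:car4-GO,E:wait,S:car2-GO,W:wait | queues: N=0 E=0 S=0 W=2
Step 2 [NS]: N:empty,E:wait,S:empty,W:wait | queues: N=0 E=0 S=0 W=2
Step 3 [EW]: N:wait,E:empty,S:wait,W:car1-GO | queues: N=0 E=0 S=0 W=1
Step 4 [EW]: N:wait,E:empty,S:wait,W:car3-GO | queues: N=0 E=0 S=0 W=0

N: empty
E: empty
S: empty
W: empty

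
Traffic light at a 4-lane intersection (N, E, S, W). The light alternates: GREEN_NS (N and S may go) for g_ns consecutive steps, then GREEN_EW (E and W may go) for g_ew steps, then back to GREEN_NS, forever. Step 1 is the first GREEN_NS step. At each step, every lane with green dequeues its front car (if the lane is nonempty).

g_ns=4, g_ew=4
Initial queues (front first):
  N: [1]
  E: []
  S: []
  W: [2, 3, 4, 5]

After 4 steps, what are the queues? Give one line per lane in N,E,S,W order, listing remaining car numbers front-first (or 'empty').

Step 1 [NS]: N:car1-GO,E:wait,S:empty,W:wait | queues: N=0 E=0 S=0 W=4
Step 2 [NS]: N:empty,E:wait,S:empty,W:wait | queues: N=0 E=0 S=0 W=4
Step 3 [NS]: N:empty,E:wait,S:empty,W:wait | queues: N=0 E=0 S=0 W=4
Step 4 [NS]: N:empty,E:wait,S:empty,W:wait | queues: N=0 E=0 S=0 W=4

N: empty
E: empty
S: empty
W: 2 3 4 5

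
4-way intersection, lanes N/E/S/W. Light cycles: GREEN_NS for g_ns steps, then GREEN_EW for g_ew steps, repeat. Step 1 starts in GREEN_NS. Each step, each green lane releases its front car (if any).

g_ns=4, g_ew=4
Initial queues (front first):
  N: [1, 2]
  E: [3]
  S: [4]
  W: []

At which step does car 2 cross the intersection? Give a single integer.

Step 1 [NS]: N:car1-GO,E:wait,S:car4-GO,W:wait | queues: N=1 E=1 S=0 W=0
Step 2 [NS]: N:car2-GO,E:wait,S:empty,W:wait | queues: N=0 E=1 S=0 W=0
Step 3 [NS]: N:empty,E:wait,S:empty,W:wait | queues: N=0 E=1 S=0 W=0
Step 4 [NS]: N:empty,E:wait,S:empty,W:wait | queues: N=0 E=1 S=0 W=0
Step 5 [EW]: N:wait,E:car3-GO,S:wait,W:empty | queues: N=0 E=0 S=0 W=0
Car 2 crosses at step 2

2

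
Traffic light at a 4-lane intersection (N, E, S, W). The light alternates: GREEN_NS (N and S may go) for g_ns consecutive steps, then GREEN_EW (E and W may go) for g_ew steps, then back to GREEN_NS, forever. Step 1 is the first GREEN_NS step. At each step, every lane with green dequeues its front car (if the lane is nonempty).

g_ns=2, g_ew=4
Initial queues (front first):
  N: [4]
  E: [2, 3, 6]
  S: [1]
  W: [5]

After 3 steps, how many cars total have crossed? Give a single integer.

Step 1 [NS]: N:car4-GO,E:wait,S:car1-GO,W:wait | queues: N=0 E=3 S=0 W=1
Step 2 [NS]: N:empty,E:wait,S:empty,W:wait | queues: N=0 E=3 S=0 W=1
Step 3 [EW]: N:wait,E:car2-GO,S:wait,W:car5-GO | queues: N=0 E=2 S=0 W=0
Cars crossed by step 3: 4

Answer: 4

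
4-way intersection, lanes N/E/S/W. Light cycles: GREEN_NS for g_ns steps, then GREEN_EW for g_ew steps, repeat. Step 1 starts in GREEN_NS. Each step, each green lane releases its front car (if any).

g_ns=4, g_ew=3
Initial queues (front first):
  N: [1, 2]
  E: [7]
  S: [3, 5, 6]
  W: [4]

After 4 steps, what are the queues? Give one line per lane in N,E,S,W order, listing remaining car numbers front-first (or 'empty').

Step 1 [NS]: N:car1-GO,E:wait,S:car3-GO,W:wait | queues: N=1 E=1 S=2 W=1
Step 2 [NS]: N:car2-GO,E:wait,S:car5-GO,W:wait | queues: N=0 E=1 S=1 W=1
Step 3 [NS]: N:empty,E:wait,S:car6-GO,W:wait | queues: N=0 E=1 S=0 W=1
Step 4 [NS]: N:empty,E:wait,S:empty,W:wait | queues: N=0 E=1 S=0 W=1

N: empty
E: 7
S: empty
W: 4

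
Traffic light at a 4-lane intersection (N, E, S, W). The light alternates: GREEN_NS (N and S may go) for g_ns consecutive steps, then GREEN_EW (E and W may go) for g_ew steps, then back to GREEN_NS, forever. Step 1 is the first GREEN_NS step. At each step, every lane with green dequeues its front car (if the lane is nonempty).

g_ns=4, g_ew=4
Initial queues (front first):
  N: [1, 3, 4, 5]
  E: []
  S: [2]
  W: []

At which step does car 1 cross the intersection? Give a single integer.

Step 1 [NS]: N:car1-GO,E:wait,S:car2-GO,W:wait | queues: N=3 E=0 S=0 W=0
Step 2 [NS]: N:car3-GO,E:wait,S:empty,W:wait | queues: N=2 E=0 S=0 W=0
Step 3 [NS]: N:car4-GO,E:wait,S:empty,W:wait | queues: N=1 E=0 S=0 W=0
Step 4 [NS]: N:car5-GO,E:wait,S:empty,W:wait | queues: N=0 E=0 S=0 W=0
Car 1 crosses at step 1

1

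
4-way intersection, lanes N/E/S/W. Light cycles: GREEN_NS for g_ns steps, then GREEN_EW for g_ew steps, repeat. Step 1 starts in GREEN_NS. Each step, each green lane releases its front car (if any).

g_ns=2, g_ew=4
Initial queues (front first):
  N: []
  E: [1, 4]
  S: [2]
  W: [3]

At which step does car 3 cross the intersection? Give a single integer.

Step 1 [NS]: N:empty,E:wait,S:car2-GO,W:wait | queues: N=0 E=2 S=0 W=1
Step 2 [NS]: N:empty,E:wait,S:empty,W:wait | queues: N=0 E=2 S=0 W=1
Step 3 [EW]: N:wait,E:car1-GO,S:wait,W:car3-GO | queues: N=0 E=1 S=0 W=0
Step 4 [EW]: N:wait,E:car4-GO,S:wait,W:empty | queues: N=0 E=0 S=0 W=0
Car 3 crosses at step 3

3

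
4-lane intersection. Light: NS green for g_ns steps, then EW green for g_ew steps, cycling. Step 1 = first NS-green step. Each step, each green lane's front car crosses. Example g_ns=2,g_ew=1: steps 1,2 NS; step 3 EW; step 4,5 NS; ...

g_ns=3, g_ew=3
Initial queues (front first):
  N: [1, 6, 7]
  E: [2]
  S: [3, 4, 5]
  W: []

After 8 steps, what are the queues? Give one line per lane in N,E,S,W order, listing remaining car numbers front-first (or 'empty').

Step 1 [NS]: N:car1-GO,E:wait,S:car3-GO,W:wait | queues: N=2 E=1 S=2 W=0
Step 2 [NS]: N:car6-GO,E:wait,S:car4-GO,W:wait | queues: N=1 E=1 S=1 W=0
Step 3 [NS]: N:car7-GO,E:wait,S:car5-GO,W:wait | queues: N=0 E=1 S=0 W=0
Step 4 [EW]: N:wait,E:car2-GO,S:wait,W:empty | queues: N=0 E=0 S=0 W=0

N: empty
E: empty
S: empty
W: empty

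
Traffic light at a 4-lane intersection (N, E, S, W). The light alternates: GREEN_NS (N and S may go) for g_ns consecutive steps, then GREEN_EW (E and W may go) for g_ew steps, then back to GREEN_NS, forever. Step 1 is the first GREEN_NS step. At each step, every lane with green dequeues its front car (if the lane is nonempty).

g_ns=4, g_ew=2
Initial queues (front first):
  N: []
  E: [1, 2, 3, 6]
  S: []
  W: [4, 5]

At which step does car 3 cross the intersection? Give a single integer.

Step 1 [NS]: N:empty,E:wait,S:empty,W:wait | queues: N=0 E=4 S=0 W=2
Step 2 [NS]: N:empty,E:wait,S:empty,W:wait | queues: N=0 E=4 S=0 W=2
Step 3 [NS]: N:empty,E:wait,S:empty,W:wait | queues: N=0 E=4 S=0 W=2
Step 4 [NS]: N:empty,E:wait,S:empty,W:wait | queues: N=0 E=4 S=0 W=2
Step 5 [EW]: N:wait,E:car1-GO,S:wait,W:car4-GO | queues: N=0 E=3 S=0 W=1
Step 6 [EW]: N:wait,E:car2-GO,S:wait,W:car5-GO | queues: N=0 E=2 S=0 W=0
Step 7 [NS]: N:empty,E:wait,S:empty,W:wait | queues: N=0 E=2 S=0 W=0
Step 8 [NS]: N:empty,E:wait,S:empty,W:wait | queues: N=0 E=2 S=0 W=0
Step 9 [NS]: N:empty,E:wait,S:empty,W:wait | queues: N=0 E=2 S=0 W=0
Step 10 [NS]: N:empty,E:wait,S:empty,W:wait | queues: N=0 E=2 S=0 W=0
Step 11 [EW]: N:wait,E:car3-GO,S:wait,W:empty | queues: N=0 E=1 S=0 W=0
Step 12 [EW]: N:wait,E:car6-GO,S:wait,W:empty | queues: N=0 E=0 S=0 W=0
Car 3 crosses at step 11

11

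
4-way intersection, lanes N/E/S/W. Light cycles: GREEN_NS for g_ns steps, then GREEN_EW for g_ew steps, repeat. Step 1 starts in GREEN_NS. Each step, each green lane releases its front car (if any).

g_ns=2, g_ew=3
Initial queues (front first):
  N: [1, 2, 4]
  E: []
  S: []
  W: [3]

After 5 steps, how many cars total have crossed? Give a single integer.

Answer: 3

Derivation:
Step 1 [NS]: N:car1-GO,E:wait,S:empty,W:wait | queues: N=2 E=0 S=0 W=1
Step 2 [NS]: N:car2-GO,E:wait,S:empty,W:wait | queues: N=1 E=0 S=0 W=1
Step 3 [EW]: N:wait,E:empty,S:wait,W:car3-GO | queues: N=1 E=0 S=0 W=0
Step 4 [EW]: N:wait,E:empty,S:wait,W:empty | queues: N=1 E=0 S=0 W=0
Step 5 [EW]: N:wait,E:empty,S:wait,W:empty | queues: N=1 E=0 S=0 W=0
Cars crossed by step 5: 3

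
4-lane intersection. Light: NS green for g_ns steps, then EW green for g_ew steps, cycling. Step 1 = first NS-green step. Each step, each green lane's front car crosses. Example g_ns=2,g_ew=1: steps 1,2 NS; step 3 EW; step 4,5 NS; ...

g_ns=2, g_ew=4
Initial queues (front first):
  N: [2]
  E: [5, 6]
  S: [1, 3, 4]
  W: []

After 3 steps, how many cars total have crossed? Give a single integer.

Step 1 [NS]: N:car2-GO,E:wait,S:car1-GO,W:wait | queues: N=0 E=2 S=2 W=0
Step 2 [NS]: N:empty,E:wait,S:car3-GO,W:wait | queues: N=0 E=2 S=1 W=0
Step 3 [EW]: N:wait,E:car5-GO,S:wait,W:empty | queues: N=0 E=1 S=1 W=0
Cars crossed by step 3: 4

Answer: 4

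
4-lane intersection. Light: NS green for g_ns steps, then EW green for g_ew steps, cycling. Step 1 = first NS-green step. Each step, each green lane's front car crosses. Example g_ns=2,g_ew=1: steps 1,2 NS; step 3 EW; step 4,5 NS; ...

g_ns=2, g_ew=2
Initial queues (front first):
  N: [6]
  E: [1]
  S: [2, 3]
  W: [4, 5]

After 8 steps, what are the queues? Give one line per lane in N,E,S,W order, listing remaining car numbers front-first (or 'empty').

Step 1 [NS]: N:car6-GO,E:wait,S:car2-GO,W:wait | queues: N=0 E=1 S=1 W=2
Step 2 [NS]: N:empty,E:wait,S:car3-GO,W:wait | queues: N=0 E=1 S=0 W=2
Step 3 [EW]: N:wait,E:car1-GO,S:wait,W:car4-GO | queues: N=0 E=0 S=0 W=1
Step 4 [EW]: N:wait,E:empty,S:wait,W:car5-GO | queues: N=0 E=0 S=0 W=0

N: empty
E: empty
S: empty
W: empty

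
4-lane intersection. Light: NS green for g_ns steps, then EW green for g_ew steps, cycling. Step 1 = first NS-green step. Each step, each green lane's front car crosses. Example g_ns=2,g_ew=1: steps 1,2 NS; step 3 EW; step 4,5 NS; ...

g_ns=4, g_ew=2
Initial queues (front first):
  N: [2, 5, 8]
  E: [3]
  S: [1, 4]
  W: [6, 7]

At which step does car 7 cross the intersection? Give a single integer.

Step 1 [NS]: N:car2-GO,E:wait,S:car1-GO,W:wait | queues: N=2 E=1 S=1 W=2
Step 2 [NS]: N:car5-GO,E:wait,S:car4-GO,W:wait | queues: N=1 E=1 S=0 W=2
Step 3 [NS]: N:car8-GO,E:wait,S:empty,W:wait | queues: N=0 E=1 S=0 W=2
Step 4 [NS]: N:empty,E:wait,S:empty,W:wait | queues: N=0 E=1 S=0 W=2
Step 5 [EW]: N:wait,E:car3-GO,S:wait,W:car6-GO | queues: N=0 E=0 S=0 W=1
Step 6 [EW]: N:wait,E:empty,S:wait,W:car7-GO | queues: N=0 E=0 S=0 W=0
Car 7 crosses at step 6

6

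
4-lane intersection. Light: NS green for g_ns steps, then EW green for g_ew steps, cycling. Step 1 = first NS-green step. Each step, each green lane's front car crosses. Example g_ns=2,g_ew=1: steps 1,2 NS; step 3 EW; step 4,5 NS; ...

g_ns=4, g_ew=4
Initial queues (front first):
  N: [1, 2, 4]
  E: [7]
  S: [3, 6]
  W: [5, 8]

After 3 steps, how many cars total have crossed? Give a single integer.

Answer: 5

Derivation:
Step 1 [NS]: N:car1-GO,E:wait,S:car3-GO,W:wait | queues: N=2 E=1 S=1 W=2
Step 2 [NS]: N:car2-GO,E:wait,S:car6-GO,W:wait | queues: N=1 E=1 S=0 W=2
Step 3 [NS]: N:car4-GO,E:wait,S:empty,W:wait | queues: N=0 E=1 S=0 W=2
Cars crossed by step 3: 5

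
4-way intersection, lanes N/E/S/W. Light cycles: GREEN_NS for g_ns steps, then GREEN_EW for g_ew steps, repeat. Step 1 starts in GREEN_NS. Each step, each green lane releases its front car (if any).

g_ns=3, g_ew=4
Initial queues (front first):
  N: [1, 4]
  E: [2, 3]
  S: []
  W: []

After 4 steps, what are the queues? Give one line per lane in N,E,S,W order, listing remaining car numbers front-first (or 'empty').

Step 1 [NS]: N:car1-GO,E:wait,S:empty,W:wait | queues: N=1 E=2 S=0 W=0
Step 2 [NS]: N:car4-GO,E:wait,S:empty,W:wait | queues: N=0 E=2 S=0 W=0
Step 3 [NS]: N:empty,E:wait,S:empty,W:wait | queues: N=0 E=2 S=0 W=0
Step 4 [EW]: N:wait,E:car2-GO,S:wait,W:empty | queues: N=0 E=1 S=0 W=0

N: empty
E: 3
S: empty
W: empty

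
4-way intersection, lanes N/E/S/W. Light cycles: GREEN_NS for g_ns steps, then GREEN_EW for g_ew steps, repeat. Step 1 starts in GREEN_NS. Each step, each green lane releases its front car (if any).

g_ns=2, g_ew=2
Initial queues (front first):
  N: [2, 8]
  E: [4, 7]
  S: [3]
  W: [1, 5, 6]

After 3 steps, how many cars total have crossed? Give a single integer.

Step 1 [NS]: N:car2-GO,E:wait,S:car3-GO,W:wait | queues: N=1 E=2 S=0 W=3
Step 2 [NS]: N:car8-GO,E:wait,S:empty,W:wait | queues: N=0 E=2 S=0 W=3
Step 3 [EW]: N:wait,E:car4-GO,S:wait,W:car1-GO | queues: N=0 E=1 S=0 W=2
Cars crossed by step 3: 5

Answer: 5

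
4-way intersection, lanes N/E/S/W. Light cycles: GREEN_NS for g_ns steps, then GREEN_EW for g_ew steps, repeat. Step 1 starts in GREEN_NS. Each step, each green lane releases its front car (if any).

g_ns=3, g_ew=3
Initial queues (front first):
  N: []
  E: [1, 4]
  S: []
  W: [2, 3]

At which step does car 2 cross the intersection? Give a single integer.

Step 1 [NS]: N:empty,E:wait,S:empty,W:wait | queues: N=0 E=2 S=0 W=2
Step 2 [NS]: N:empty,E:wait,S:empty,W:wait | queues: N=0 E=2 S=0 W=2
Step 3 [NS]: N:empty,E:wait,S:empty,W:wait | queues: N=0 E=2 S=0 W=2
Step 4 [EW]: N:wait,E:car1-GO,S:wait,W:car2-GO | queues: N=0 E=1 S=0 W=1
Step 5 [EW]: N:wait,E:car4-GO,S:wait,W:car3-GO | queues: N=0 E=0 S=0 W=0
Car 2 crosses at step 4

4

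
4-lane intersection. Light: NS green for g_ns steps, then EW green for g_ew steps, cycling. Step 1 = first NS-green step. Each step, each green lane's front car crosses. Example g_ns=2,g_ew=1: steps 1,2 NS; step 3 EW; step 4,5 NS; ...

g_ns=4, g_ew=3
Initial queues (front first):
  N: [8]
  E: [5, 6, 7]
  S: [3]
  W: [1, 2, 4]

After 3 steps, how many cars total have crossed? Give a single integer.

Answer: 2

Derivation:
Step 1 [NS]: N:car8-GO,E:wait,S:car3-GO,W:wait | queues: N=0 E=3 S=0 W=3
Step 2 [NS]: N:empty,E:wait,S:empty,W:wait | queues: N=0 E=3 S=0 W=3
Step 3 [NS]: N:empty,E:wait,S:empty,W:wait | queues: N=0 E=3 S=0 W=3
Cars crossed by step 3: 2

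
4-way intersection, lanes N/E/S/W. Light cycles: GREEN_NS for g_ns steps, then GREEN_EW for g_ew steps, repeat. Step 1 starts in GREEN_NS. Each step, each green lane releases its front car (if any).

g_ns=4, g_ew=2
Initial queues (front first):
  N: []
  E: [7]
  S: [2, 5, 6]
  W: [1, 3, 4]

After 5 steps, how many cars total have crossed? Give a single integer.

Step 1 [NS]: N:empty,E:wait,S:car2-GO,W:wait | queues: N=0 E=1 S=2 W=3
Step 2 [NS]: N:empty,E:wait,S:car5-GO,W:wait | queues: N=0 E=1 S=1 W=3
Step 3 [NS]: N:empty,E:wait,S:car6-GO,W:wait | queues: N=0 E=1 S=0 W=3
Step 4 [NS]: N:empty,E:wait,S:empty,W:wait | queues: N=0 E=1 S=0 W=3
Step 5 [EW]: N:wait,E:car7-GO,S:wait,W:car1-GO | queues: N=0 E=0 S=0 W=2
Cars crossed by step 5: 5

Answer: 5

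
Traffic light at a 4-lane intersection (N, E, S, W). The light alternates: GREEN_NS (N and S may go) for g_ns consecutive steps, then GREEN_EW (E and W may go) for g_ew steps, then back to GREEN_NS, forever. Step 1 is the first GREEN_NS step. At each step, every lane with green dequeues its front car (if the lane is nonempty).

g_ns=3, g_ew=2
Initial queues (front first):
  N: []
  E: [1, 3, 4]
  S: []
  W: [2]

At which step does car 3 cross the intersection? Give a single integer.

Step 1 [NS]: N:empty,E:wait,S:empty,W:wait | queues: N=0 E=3 S=0 W=1
Step 2 [NS]: N:empty,E:wait,S:empty,W:wait | queues: N=0 E=3 S=0 W=1
Step 3 [NS]: N:empty,E:wait,S:empty,W:wait | queues: N=0 E=3 S=0 W=1
Step 4 [EW]: N:wait,E:car1-GO,S:wait,W:car2-GO | queues: N=0 E=2 S=0 W=0
Step 5 [EW]: N:wait,E:car3-GO,S:wait,W:empty | queues: N=0 E=1 S=0 W=0
Step 6 [NS]: N:empty,E:wait,S:empty,W:wait | queues: N=0 E=1 S=0 W=0
Step 7 [NS]: N:empty,E:wait,S:empty,W:wait | queues: N=0 E=1 S=0 W=0
Step 8 [NS]: N:empty,E:wait,S:empty,W:wait | queues: N=0 E=1 S=0 W=0
Step 9 [EW]: N:wait,E:car4-GO,S:wait,W:empty | queues: N=0 E=0 S=0 W=0
Car 3 crosses at step 5

5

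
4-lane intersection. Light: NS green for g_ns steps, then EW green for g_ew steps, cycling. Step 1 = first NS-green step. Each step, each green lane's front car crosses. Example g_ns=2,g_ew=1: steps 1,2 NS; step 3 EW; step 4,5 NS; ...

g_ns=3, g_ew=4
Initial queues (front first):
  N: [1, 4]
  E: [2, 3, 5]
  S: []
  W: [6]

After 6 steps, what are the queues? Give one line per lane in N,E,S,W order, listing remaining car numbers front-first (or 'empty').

Step 1 [NS]: N:car1-GO,E:wait,S:empty,W:wait | queues: N=1 E=3 S=0 W=1
Step 2 [NS]: N:car4-GO,E:wait,S:empty,W:wait | queues: N=0 E=3 S=0 W=1
Step 3 [NS]: N:empty,E:wait,S:empty,W:wait | queues: N=0 E=3 S=0 W=1
Step 4 [EW]: N:wait,E:car2-GO,S:wait,W:car6-GO | queues: N=0 E=2 S=0 W=0
Step 5 [EW]: N:wait,E:car3-GO,S:wait,W:empty | queues: N=0 E=1 S=0 W=0
Step 6 [EW]: N:wait,E:car5-GO,S:wait,W:empty | queues: N=0 E=0 S=0 W=0

N: empty
E: empty
S: empty
W: empty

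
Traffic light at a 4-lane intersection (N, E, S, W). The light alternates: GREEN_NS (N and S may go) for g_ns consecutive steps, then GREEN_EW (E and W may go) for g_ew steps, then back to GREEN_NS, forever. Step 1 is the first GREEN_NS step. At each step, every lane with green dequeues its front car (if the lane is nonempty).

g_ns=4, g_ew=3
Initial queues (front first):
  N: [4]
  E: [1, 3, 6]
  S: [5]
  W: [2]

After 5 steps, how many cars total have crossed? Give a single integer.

Step 1 [NS]: N:car4-GO,E:wait,S:car5-GO,W:wait | queues: N=0 E=3 S=0 W=1
Step 2 [NS]: N:empty,E:wait,S:empty,W:wait | queues: N=0 E=3 S=0 W=1
Step 3 [NS]: N:empty,E:wait,S:empty,W:wait | queues: N=0 E=3 S=0 W=1
Step 4 [NS]: N:empty,E:wait,S:empty,W:wait | queues: N=0 E=3 S=0 W=1
Step 5 [EW]: N:wait,E:car1-GO,S:wait,W:car2-GO | queues: N=0 E=2 S=0 W=0
Cars crossed by step 5: 4

Answer: 4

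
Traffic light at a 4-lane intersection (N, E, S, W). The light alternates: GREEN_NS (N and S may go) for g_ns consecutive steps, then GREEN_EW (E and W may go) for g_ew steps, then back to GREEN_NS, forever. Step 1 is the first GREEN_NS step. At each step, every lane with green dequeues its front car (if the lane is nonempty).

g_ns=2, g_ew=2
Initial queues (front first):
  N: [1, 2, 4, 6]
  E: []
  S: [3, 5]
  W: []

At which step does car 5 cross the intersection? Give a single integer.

Step 1 [NS]: N:car1-GO,E:wait,S:car3-GO,W:wait | queues: N=3 E=0 S=1 W=0
Step 2 [NS]: N:car2-GO,E:wait,S:car5-GO,W:wait | queues: N=2 E=0 S=0 W=0
Step 3 [EW]: N:wait,E:empty,S:wait,W:empty | queues: N=2 E=0 S=0 W=0
Step 4 [EW]: N:wait,E:empty,S:wait,W:empty | queues: N=2 E=0 S=0 W=0
Step 5 [NS]: N:car4-GO,E:wait,S:empty,W:wait | queues: N=1 E=0 S=0 W=0
Step 6 [NS]: N:car6-GO,E:wait,S:empty,W:wait | queues: N=0 E=0 S=0 W=0
Car 5 crosses at step 2

2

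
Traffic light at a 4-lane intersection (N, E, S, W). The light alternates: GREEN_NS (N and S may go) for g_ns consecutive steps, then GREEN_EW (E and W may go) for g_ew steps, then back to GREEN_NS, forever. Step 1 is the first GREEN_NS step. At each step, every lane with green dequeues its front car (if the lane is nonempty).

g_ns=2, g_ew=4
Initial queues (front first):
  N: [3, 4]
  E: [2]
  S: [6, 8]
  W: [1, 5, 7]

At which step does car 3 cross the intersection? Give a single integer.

Step 1 [NS]: N:car3-GO,E:wait,S:car6-GO,W:wait | queues: N=1 E=1 S=1 W=3
Step 2 [NS]: N:car4-GO,E:wait,S:car8-GO,W:wait | queues: N=0 E=1 S=0 W=3
Step 3 [EW]: N:wait,E:car2-GO,S:wait,W:car1-GO | queues: N=0 E=0 S=0 W=2
Step 4 [EW]: N:wait,E:empty,S:wait,W:car5-GO | queues: N=0 E=0 S=0 W=1
Step 5 [EW]: N:wait,E:empty,S:wait,W:car7-GO | queues: N=0 E=0 S=0 W=0
Car 3 crosses at step 1

1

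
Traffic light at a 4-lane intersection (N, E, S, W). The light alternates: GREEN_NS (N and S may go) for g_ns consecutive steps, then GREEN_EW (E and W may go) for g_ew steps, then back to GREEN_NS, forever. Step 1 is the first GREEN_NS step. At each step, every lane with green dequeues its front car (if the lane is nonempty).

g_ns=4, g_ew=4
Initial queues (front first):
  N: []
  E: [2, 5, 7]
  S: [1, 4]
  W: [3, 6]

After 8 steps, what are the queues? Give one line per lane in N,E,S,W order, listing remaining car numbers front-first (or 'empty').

Step 1 [NS]: N:empty,E:wait,S:car1-GO,W:wait | queues: N=0 E=3 S=1 W=2
Step 2 [NS]: N:empty,E:wait,S:car4-GO,W:wait | queues: N=0 E=3 S=0 W=2
Step 3 [NS]: N:empty,E:wait,S:empty,W:wait | queues: N=0 E=3 S=0 W=2
Step 4 [NS]: N:empty,E:wait,S:empty,W:wait | queues: N=0 E=3 S=0 W=2
Step 5 [EW]: N:wait,E:car2-GO,S:wait,W:car3-GO | queues: N=0 E=2 S=0 W=1
Step 6 [EW]: N:wait,E:car5-GO,S:wait,W:car6-GO | queues: N=0 E=1 S=0 W=0
Step 7 [EW]: N:wait,E:car7-GO,S:wait,W:empty | queues: N=0 E=0 S=0 W=0

N: empty
E: empty
S: empty
W: empty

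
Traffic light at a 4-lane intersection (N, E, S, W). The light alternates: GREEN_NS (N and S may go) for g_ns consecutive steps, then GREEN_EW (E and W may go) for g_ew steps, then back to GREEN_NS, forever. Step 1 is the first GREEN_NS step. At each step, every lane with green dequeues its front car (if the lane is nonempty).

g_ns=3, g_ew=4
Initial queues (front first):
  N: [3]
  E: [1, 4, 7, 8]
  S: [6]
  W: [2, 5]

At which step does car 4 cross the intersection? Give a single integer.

Step 1 [NS]: N:car3-GO,E:wait,S:car6-GO,W:wait | queues: N=0 E=4 S=0 W=2
Step 2 [NS]: N:empty,E:wait,S:empty,W:wait | queues: N=0 E=4 S=0 W=2
Step 3 [NS]: N:empty,E:wait,S:empty,W:wait | queues: N=0 E=4 S=0 W=2
Step 4 [EW]: N:wait,E:car1-GO,S:wait,W:car2-GO | queues: N=0 E=3 S=0 W=1
Step 5 [EW]: N:wait,E:car4-GO,S:wait,W:car5-GO | queues: N=0 E=2 S=0 W=0
Step 6 [EW]: N:wait,E:car7-GO,S:wait,W:empty | queues: N=0 E=1 S=0 W=0
Step 7 [EW]: N:wait,E:car8-GO,S:wait,W:empty | queues: N=0 E=0 S=0 W=0
Car 4 crosses at step 5

5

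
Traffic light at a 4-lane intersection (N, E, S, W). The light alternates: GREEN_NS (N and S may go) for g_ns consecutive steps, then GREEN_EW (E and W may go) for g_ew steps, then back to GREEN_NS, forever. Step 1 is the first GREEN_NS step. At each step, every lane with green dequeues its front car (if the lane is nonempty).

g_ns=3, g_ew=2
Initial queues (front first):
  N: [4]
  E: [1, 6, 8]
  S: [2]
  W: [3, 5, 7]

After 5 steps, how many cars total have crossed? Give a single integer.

Step 1 [NS]: N:car4-GO,E:wait,S:car2-GO,W:wait | queues: N=0 E=3 S=0 W=3
Step 2 [NS]: N:empty,E:wait,S:empty,W:wait | queues: N=0 E=3 S=0 W=3
Step 3 [NS]: N:empty,E:wait,S:empty,W:wait | queues: N=0 E=3 S=0 W=3
Step 4 [EW]: N:wait,E:car1-GO,S:wait,W:car3-GO | queues: N=0 E=2 S=0 W=2
Step 5 [EW]: N:wait,E:car6-GO,S:wait,W:car5-GO | queues: N=0 E=1 S=0 W=1
Cars crossed by step 5: 6

Answer: 6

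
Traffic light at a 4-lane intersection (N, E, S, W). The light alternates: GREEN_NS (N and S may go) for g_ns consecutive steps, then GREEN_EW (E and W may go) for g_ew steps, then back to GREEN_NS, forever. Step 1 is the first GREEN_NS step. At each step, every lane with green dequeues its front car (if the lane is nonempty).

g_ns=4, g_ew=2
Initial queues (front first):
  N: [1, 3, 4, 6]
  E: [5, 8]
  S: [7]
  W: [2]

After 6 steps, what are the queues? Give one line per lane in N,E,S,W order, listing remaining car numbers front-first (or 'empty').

Step 1 [NS]: N:car1-GO,E:wait,S:car7-GO,W:wait | queues: N=3 E=2 S=0 W=1
Step 2 [NS]: N:car3-GO,E:wait,S:empty,W:wait | queues: N=2 E=2 S=0 W=1
Step 3 [NS]: N:car4-GO,E:wait,S:empty,W:wait | queues: N=1 E=2 S=0 W=1
Step 4 [NS]: N:car6-GO,E:wait,S:empty,W:wait | queues: N=0 E=2 S=0 W=1
Step 5 [EW]: N:wait,E:car5-GO,S:wait,W:car2-GO | queues: N=0 E=1 S=0 W=0
Step 6 [EW]: N:wait,E:car8-GO,S:wait,W:empty | queues: N=0 E=0 S=0 W=0

N: empty
E: empty
S: empty
W: empty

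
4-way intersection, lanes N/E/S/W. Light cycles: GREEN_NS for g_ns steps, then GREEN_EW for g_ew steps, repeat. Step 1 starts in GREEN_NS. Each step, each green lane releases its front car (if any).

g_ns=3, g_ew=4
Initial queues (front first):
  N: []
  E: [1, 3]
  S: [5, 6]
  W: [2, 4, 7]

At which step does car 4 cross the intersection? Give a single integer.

Step 1 [NS]: N:empty,E:wait,S:car5-GO,W:wait | queues: N=0 E=2 S=1 W=3
Step 2 [NS]: N:empty,E:wait,S:car6-GO,W:wait | queues: N=0 E=2 S=0 W=3
Step 3 [NS]: N:empty,E:wait,S:empty,W:wait | queues: N=0 E=2 S=0 W=3
Step 4 [EW]: N:wait,E:car1-GO,S:wait,W:car2-GO | queues: N=0 E=1 S=0 W=2
Step 5 [EW]: N:wait,E:car3-GO,S:wait,W:car4-GO | queues: N=0 E=0 S=0 W=1
Step 6 [EW]: N:wait,E:empty,S:wait,W:car7-GO | queues: N=0 E=0 S=0 W=0
Car 4 crosses at step 5

5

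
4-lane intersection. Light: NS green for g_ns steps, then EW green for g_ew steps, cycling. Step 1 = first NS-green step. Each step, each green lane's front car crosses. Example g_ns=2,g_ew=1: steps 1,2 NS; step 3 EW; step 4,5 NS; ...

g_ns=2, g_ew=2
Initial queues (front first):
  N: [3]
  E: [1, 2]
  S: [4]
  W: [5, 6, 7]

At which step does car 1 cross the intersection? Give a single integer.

Step 1 [NS]: N:car3-GO,E:wait,S:car4-GO,W:wait | queues: N=0 E=2 S=0 W=3
Step 2 [NS]: N:empty,E:wait,S:empty,W:wait | queues: N=0 E=2 S=0 W=3
Step 3 [EW]: N:wait,E:car1-GO,S:wait,W:car5-GO | queues: N=0 E=1 S=0 W=2
Step 4 [EW]: N:wait,E:car2-GO,S:wait,W:car6-GO | queues: N=0 E=0 S=0 W=1
Step 5 [NS]: N:empty,E:wait,S:empty,W:wait | queues: N=0 E=0 S=0 W=1
Step 6 [NS]: N:empty,E:wait,S:empty,W:wait | queues: N=0 E=0 S=0 W=1
Step 7 [EW]: N:wait,E:empty,S:wait,W:car7-GO | queues: N=0 E=0 S=0 W=0
Car 1 crosses at step 3

3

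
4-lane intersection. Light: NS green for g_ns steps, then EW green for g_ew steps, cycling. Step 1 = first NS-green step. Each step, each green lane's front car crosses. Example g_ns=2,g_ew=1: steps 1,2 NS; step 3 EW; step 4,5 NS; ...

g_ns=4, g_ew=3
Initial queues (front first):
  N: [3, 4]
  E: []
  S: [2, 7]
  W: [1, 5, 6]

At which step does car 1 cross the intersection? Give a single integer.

Step 1 [NS]: N:car3-GO,E:wait,S:car2-GO,W:wait | queues: N=1 E=0 S=1 W=3
Step 2 [NS]: N:car4-GO,E:wait,S:car7-GO,W:wait | queues: N=0 E=0 S=0 W=3
Step 3 [NS]: N:empty,E:wait,S:empty,W:wait | queues: N=0 E=0 S=0 W=3
Step 4 [NS]: N:empty,E:wait,S:empty,W:wait | queues: N=0 E=0 S=0 W=3
Step 5 [EW]: N:wait,E:empty,S:wait,W:car1-GO | queues: N=0 E=0 S=0 W=2
Step 6 [EW]: N:wait,E:empty,S:wait,W:car5-GO | queues: N=0 E=0 S=0 W=1
Step 7 [EW]: N:wait,E:empty,S:wait,W:car6-GO | queues: N=0 E=0 S=0 W=0
Car 1 crosses at step 5

5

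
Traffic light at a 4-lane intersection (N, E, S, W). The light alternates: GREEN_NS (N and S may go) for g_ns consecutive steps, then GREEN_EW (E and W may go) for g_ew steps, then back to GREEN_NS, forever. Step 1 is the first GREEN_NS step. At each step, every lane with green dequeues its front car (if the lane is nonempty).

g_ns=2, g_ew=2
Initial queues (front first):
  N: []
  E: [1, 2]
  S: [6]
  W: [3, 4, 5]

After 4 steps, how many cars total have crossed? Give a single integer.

Step 1 [NS]: N:empty,E:wait,S:car6-GO,W:wait | queues: N=0 E=2 S=0 W=3
Step 2 [NS]: N:empty,E:wait,S:empty,W:wait | queues: N=0 E=2 S=0 W=3
Step 3 [EW]: N:wait,E:car1-GO,S:wait,W:car3-GO | queues: N=0 E=1 S=0 W=2
Step 4 [EW]: N:wait,E:car2-GO,S:wait,W:car4-GO | queues: N=0 E=0 S=0 W=1
Cars crossed by step 4: 5

Answer: 5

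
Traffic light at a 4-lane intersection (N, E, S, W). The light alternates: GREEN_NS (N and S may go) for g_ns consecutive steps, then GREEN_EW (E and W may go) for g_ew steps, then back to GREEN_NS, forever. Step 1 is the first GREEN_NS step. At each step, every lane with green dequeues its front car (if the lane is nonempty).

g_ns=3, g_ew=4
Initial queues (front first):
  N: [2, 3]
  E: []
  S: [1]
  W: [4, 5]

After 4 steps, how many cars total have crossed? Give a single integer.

Step 1 [NS]: N:car2-GO,E:wait,S:car1-GO,W:wait | queues: N=1 E=0 S=0 W=2
Step 2 [NS]: N:car3-GO,E:wait,S:empty,W:wait | queues: N=0 E=0 S=0 W=2
Step 3 [NS]: N:empty,E:wait,S:empty,W:wait | queues: N=0 E=0 S=0 W=2
Step 4 [EW]: N:wait,E:empty,S:wait,W:car4-GO | queues: N=0 E=0 S=0 W=1
Cars crossed by step 4: 4

Answer: 4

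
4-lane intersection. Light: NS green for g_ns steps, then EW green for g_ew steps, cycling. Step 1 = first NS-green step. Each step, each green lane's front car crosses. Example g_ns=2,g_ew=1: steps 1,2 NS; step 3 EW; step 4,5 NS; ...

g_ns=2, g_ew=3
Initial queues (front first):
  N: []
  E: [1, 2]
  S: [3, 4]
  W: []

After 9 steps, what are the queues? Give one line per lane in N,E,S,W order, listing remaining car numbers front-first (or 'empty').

Step 1 [NS]: N:empty,E:wait,S:car3-GO,W:wait | queues: N=0 E=2 S=1 W=0
Step 2 [NS]: N:empty,E:wait,S:car4-GO,W:wait | queues: N=0 E=2 S=0 W=0
Step 3 [EW]: N:wait,E:car1-GO,S:wait,W:empty | queues: N=0 E=1 S=0 W=0
Step 4 [EW]: N:wait,E:car2-GO,S:wait,W:empty | queues: N=0 E=0 S=0 W=0

N: empty
E: empty
S: empty
W: empty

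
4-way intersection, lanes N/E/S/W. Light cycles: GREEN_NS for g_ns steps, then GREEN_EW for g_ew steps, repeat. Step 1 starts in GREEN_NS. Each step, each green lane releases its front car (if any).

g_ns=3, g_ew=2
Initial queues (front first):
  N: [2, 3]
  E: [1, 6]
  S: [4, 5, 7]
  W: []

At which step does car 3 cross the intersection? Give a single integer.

Step 1 [NS]: N:car2-GO,E:wait,S:car4-GO,W:wait | queues: N=1 E=2 S=2 W=0
Step 2 [NS]: N:car3-GO,E:wait,S:car5-GO,W:wait | queues: N=0 E=2 S=1 W=0
Step 3 [NS]: N:empty,E:wait,S:car7-GO,W:wait | queues: N=0 E=2 S=0 W=0
Step 4 [EW]: N:wait,E:car1-GO,S:wait,W:empty | queues: N=0 E=1 S=0 W=0
Step 5 [EW]: N:wait,E:car6-GO,S:wait,W:empty | queues: N=0 E=0 S=0 W=0
Car 3 crosses at step 2

2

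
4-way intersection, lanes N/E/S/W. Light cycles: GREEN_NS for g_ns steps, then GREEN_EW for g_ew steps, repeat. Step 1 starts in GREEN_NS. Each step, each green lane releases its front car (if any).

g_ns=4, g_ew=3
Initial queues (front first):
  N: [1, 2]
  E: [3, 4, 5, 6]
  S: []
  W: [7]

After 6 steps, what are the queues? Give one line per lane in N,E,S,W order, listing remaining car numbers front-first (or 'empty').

Step 1 [NS]: N:car1-GO,E:wait,S:empty,W:wait | queues: N=1 E=4 S=0 W=1
Step 2 [NS]: N:car2-GO,E:wait,S:empty,W:wait | queues: N=0 E=4 S=0 W=1
Step 3 [NS]: N:empty,E:wait,S:empty,W:wait | queues: N=0 E=4 S=0 W=1
Step 4 [NS]: N:empty,E:wait,S:empty,W:wait | queues: N=0 E=4 S=0 W=1
Step 5 [EW]: N:wait,E:car3-GO,S:wait,W:car7-GO | queues: N=0 E=3 S=0 W=0
Step 6 [EW]: N:wait,E:car4-GO,S:wait,W:empty | queues: N=0 E=2 S=0 W=0

N: empty
E: 5 6
S: empty
W: empty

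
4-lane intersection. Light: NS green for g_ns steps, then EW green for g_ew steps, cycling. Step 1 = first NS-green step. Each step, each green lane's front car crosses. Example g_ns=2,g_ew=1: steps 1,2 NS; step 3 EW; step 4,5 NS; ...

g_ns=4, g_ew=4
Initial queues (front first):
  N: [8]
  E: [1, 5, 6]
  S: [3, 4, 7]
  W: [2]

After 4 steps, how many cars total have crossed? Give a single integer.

Step 1 [NS]: N:car8-GO,E:wait,S:car3-GO,W:wait | queues: N=0 E=3 S=2 W=1
Step 2 [NS]: N:empty,E:wait,S:car4-GO,W:wait | queues: N=0 E=3 S=1 W=1
Step 3 [NS]: N:empty,E:wait,S:car7-GO,W:wait | queues: N=0 E=3 S=0 W=1
Step 4 [NS]: N:empty,E:wait,S:empty,W:wait | queues: N=0 E=3 S=0 W=1
Cars crossed by step 4: 4

Answer: 4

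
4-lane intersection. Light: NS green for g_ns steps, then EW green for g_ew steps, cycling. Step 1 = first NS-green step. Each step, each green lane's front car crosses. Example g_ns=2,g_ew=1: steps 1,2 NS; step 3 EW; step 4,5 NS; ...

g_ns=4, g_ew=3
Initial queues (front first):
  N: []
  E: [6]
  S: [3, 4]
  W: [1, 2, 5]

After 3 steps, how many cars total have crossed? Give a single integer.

Answer: 2

Derivation:
Step 1 [NS]: N:empty,E:wait,S:car3-GO,W:wait | queues: N=0 E=1 S=1 W=3
Step 2 [NS]: N:empty,E:wait,S:car4-GO,W:wait | queues: N=0 E=1 S=0 W=3
Step 3 [NS]: N:empty,E:wait,S:empty,W:wait | queues: N=0 E=1 S=0 W=3
Cars crossed by step 3: 2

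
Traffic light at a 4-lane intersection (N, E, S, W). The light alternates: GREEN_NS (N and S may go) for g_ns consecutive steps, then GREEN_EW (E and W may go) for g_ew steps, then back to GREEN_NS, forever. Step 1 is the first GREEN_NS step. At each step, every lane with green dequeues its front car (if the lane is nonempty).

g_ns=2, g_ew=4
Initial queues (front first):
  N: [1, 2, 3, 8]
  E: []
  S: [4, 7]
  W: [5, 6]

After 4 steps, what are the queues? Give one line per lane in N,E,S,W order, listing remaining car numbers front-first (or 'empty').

Step 1 [NS]: N:car1-GO,E:wait,S:car4-GO,W:wait | queues: N=3 E=0 S=1 W=2
Step 2 [NS]: N:car2-GO,E:wait,S:car7-GO,W:wait | queues: N=2 E=0 S=0 W=2
Step 3 [EW]: N:wait,E:empty,S:wait,W:car5-GO | queues: N=2 E=0 S=0 W=1
Step 4 [EW]: N:wait,E:empty,S:wait,W:car6-GO | queues: N=2 E=0 S=0 W=0

N: 3 8
E: empty
S: empty
W: empty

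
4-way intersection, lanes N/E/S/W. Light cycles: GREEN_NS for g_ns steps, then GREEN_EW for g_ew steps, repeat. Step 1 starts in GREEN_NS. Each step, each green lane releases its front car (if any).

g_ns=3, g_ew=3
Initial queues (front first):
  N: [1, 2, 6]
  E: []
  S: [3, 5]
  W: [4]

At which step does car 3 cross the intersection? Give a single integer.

Step 1 [NS]: N:car1-GO,E:wait,S:car3-GO,W:wait | queues: N=2 E=0 S=1 W=1
Step 2 [NS]: N:car2-GO,E:wait,S:car5-GO,W:wait | queues: N=1 E=0 S=0 W=1
Step 3 [NS]: N:car6-GO,E:wait,S:empty,W:wait | queues: N=0 E=0 S=0 W=1
Step 4 [EW]: N:wait,E:empty,S:wait,W:car4-GO | queues: N=0 E=0 S=0 W=0
Car 3 crosses at step 1

1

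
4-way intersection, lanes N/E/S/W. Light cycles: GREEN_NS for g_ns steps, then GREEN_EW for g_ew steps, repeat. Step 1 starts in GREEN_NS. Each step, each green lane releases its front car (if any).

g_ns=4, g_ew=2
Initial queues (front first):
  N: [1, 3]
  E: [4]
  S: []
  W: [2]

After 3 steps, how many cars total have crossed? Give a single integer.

Step 1 [NS]: N:car1-GO,E:wait,S:empty,W:wait | queues: N=1 E=1 S=0 W=1
Step 2 [NS]: N:car3-GO,E:wait,S:empty,W:wait | queues: N=0 E=1 S=0 W=1
Step 3 [NS]: N:empty,E:wait,S:empty,W:wait | queues: N=0 E=1 S=0 W=1
Cars crossed by step 3: 2

Answer: 2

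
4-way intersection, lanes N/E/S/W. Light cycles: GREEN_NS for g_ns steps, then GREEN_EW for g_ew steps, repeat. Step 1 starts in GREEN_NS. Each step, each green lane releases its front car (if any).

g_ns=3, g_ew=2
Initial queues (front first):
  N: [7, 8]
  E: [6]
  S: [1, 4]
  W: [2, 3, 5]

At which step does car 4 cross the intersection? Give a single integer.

Step 1 [NS]: N:car7-GO,E:wait,S:car1-GO,W:wait | queues: N=1 E=1 S=1 W=3
Step 2 [NS]: N:car8-GO,E:wait,S:car4-GO,W:wait | queues: N=0 E=1 S=0 W=3
Step 3 [NS]: N:empty,E:wait,S:empty,W:wait | queues: N=0 E=1 S=0 W=3
Step 4 [EW]: N:wait,E:car6-GO,S:wait,W:car2-GO | queues: N=0 E=0 S=0 W=2
Step 5 [EW]: N:wait,E:empty,S:wait,W:car3-GO | queues: N=0 E=0 S=0 W=1
Step 6 [NS]: N:empty,E:wait,S:empty,W:wait | queues: N=0 E=0 S=0 W=1
Step 7 [NS]: N:empty,E:wait,S:empty,W:wait | queues: N=0 E=0 S=0 W=1
Step 8 [NS]: N:empty,E:wait,S:empty,W:wait | queues: N=0 E=0 S=0 W=1
Step 9 [EW]: N:wait,E:empty,S:wait,W:car5-GO | queues: N=0 E=0 S=0 W=0
Car 4 crosses at step 2

2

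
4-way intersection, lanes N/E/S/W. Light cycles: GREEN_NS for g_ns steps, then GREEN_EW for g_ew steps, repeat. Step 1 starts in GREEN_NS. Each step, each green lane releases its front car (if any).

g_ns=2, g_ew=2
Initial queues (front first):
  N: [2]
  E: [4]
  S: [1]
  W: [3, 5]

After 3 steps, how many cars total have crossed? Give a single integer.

Answer: 4

Derivation:
Step 1 [NS]: N:car2-GO,E:wait,S:car1-GO,W:wait | queues: N=0 E=1 S=0 W=2
Step 2 [NS]: N:empty,E:wait,S:empty,W:wait | queues: N=0 E=1 S=0 W=2
Step 3 [EW]: N:wait,E:car4-GO,S:wait,W:car3-GO | queues: N=0 E=0 S=0 W=1
Cars crossed by step 3: 4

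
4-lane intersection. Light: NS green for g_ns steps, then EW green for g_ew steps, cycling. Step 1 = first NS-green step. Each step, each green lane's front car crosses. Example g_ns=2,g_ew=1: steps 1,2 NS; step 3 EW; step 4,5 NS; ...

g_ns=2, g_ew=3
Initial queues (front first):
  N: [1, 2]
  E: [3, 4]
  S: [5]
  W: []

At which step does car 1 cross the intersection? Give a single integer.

Step 1 [NS]: N:car1-GO,E:wait,S:car5-GO,W:wait | queues: N=1 E=2 S=0 W=0
Step 2 [NS]: N:car2-GO,E:wait,S:empty,W:wait | queues: N=0 E=2 S=0 W=0
Step 3 [EW]: N:wait,E:car3-GO,S:wait,W:empty | queues: N=0 E=1 S=0 W=0
Step 4 [EW]: N:wait,E:car4-GO,S:wait,W:empty | queues: N=0 E=0 S=0 W=0
Car 1 crosses at step 1

1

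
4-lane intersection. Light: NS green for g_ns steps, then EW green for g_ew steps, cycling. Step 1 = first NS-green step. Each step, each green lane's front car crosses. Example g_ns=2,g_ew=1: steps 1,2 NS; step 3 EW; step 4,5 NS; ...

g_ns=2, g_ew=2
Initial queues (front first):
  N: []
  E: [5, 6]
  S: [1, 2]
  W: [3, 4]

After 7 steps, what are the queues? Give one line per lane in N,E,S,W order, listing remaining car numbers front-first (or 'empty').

Step 1 [NS]: N:empty,E:wait,S:car1-GO,W:wait | queues: N=0 E=2 S=1 W=2
Step 2 [NS]: N:empty,E:wait,S:car2-GO,W:wait | queues: N=0 E=2 S=0 W=2
Step 3 [EW]: N:wait,E:car5-GO,S:wait,W:car3-GO | queues: N=0 E=1 S=0 W=1
Step 4 [EW]: N:wait,E:car6-GO,S:wait,W:car4-GO | queues: N=0 E=0 S=0 W=0

N: empty
E: empty
S: empty
W: empty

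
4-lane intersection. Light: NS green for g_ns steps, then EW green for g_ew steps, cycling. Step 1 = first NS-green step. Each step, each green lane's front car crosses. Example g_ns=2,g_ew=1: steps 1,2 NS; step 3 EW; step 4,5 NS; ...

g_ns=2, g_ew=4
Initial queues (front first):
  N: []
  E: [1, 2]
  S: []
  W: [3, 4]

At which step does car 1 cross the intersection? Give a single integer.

Step 1 [NS]: N:empty,E:wait,S:empty,W:wait | queues: N=0 E=2 S=0 W=2
Step 2 [NS]: N:empty,E:wait,S:empty,W:wait | queues: N=0 E=2 S=0 W=2
Step 3 [EW]: N:wait,E:car1-GO,S:wait,W:car3-GO | queues: N=0 E=1 S=0 W=1
Step 4 [EW]: N:wait,E:car2-GO,S:wait,W:car4-GO | queues: N=0 E=0 S=0 W=0
Car 1 crosses at step 3

3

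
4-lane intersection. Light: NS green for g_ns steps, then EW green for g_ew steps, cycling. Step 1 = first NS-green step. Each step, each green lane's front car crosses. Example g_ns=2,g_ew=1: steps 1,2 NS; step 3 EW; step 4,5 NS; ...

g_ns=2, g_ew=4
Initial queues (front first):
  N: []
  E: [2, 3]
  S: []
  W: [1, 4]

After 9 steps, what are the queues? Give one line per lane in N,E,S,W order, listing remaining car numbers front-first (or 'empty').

Step 1 [NS]: N:empty,E:wait,S:empty,W:wait | queues: N=0 E=2 S=0 W=2
Step 2 [NS]: N:empty,E:wait,S:empty,W:wait | queues: N=0 E=2 S=0 W=2
Step 3 [EW]: N:wait,E:car2-GO,S:wait,W:car1-GO | queues: N=0 E=1 S=0 W=1
Step 4 [EW]: N:wait,E:car3-GO,S:wait,W:car4-GO | queues: N=0 E=0 S=0 W=0

N: empty
E: empty
S: empty
W: empty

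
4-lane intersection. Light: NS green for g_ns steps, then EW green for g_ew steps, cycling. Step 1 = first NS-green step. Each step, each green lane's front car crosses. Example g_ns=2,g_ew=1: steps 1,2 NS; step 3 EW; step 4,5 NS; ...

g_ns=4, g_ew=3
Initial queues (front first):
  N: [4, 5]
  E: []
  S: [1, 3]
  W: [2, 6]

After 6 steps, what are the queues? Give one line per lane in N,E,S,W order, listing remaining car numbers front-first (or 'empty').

Step 1 [NS]: N:car4-GO,E:wait,S:car1-GO,W:wait | queues: N=1 E=0 S=1 W=2
Step 2 [NS]: N:car5-GO,E:wait,S:car3-GO,W:wait | queues: N=0 E=0 S=0 W=2
Step 3 [NS]: N:empty,E:wait,S:empty,W:wait | queues: N=0 E=0 S=0 W=2
Step 4 [NS]: N:empty,E:wait,S:empty,W:wait | queues: N=0 E=0 S=0 W=2
Step 5 [EW]: N:wait,E:empty,S:wait,W:car2-GO | queues: N=0 E=0 S=0 W=1
Step 6 [EW]: N:wait,E:empty,S:wait,W:car6-GO | queues: N=0 E=0 S=0 W=0

N: empty
E: empty
S: empty
W: empty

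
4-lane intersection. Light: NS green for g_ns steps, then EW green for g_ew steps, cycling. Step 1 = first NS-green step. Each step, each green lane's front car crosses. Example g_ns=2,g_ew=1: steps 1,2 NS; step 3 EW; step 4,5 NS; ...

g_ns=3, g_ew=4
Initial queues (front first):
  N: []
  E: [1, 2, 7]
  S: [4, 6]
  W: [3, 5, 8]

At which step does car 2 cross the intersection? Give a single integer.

Step 1 [NS]: N:empty,E:wait,S:car4-GO,W:wait | queues: N=0 E=3 S=1 W=3
Step 2 [NS]: N:empty,E:wait,S:car6-GO,W:wait | queues: N=0 E=3 S=0 W=3
Step 3 [NS]: N:empty,E:wait,S:empty,W:wait | queues: N=0 E=3 S=0 W=3
Step 4 [EW]: N:wait,E:car1-GO,S:wait,W:car3-GO | queues: N=0 E=2 S=0 W=2
Step 5 [EW]: N:wait,E:car2-GO,S:wait,W:car5-GO | queues: N=0 E=1 S=0 W=1
Step 6 [EW]: N:wait,E:car7-GO,S:wait,W:car8-GO | queues: N=0 E=0 S=0 W=0
Car 2 crosses at step 5

5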